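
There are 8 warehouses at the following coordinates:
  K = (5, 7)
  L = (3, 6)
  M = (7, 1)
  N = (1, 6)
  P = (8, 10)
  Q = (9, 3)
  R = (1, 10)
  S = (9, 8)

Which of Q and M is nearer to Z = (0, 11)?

Q

Compare squared distances:
|ZQ|² = (0−9)² + (11−3)² = 81 + 64 = 145
|ZM|² = (0−7)² + (11−1)² = 49 + 100 = 149
145 < 149, so Q is closer.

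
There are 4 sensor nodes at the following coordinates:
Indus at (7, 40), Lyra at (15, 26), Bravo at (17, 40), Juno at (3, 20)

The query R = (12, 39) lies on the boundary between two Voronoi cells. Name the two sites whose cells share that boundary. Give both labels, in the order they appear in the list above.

Indus and Bravo

Squared distances from R to each site:
d²(R, Indus) = 25 + 1 = 26
d²(R, Lyra) = 9 + 169 = 178
d²(R, Bravo) = 25 + 1 = 26
d²(R, Juno) = 81 + 361 = 442
R is equidistant from Indus and Bravo (both at squared distance 26), and every other site is strictly farther — so R lies on the Indus–Bravo Voronoi edge.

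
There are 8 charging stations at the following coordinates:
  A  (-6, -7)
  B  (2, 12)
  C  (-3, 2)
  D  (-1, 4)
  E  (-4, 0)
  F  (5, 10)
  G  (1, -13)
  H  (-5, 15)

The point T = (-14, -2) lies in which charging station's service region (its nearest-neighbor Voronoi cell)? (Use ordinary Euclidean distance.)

A

Compare squared distances (the ordering matches that of the actual distances):
|TA|² = (-14−(-6))² + (-2−(-7))² = 64 + 25 = 89
|TB|² = (-14−2)² + (-2−12)² = 256 + 196 = 452
|TC|² = (-14−(-3))² + (-2−2)² = 121 + 16 = 137
|TD|² = (-14−(-1))² + (-2−4)² = 169 + 36 = 205
|TE|² = (-14−(-4))² + (-2−0)² = 100 + 4 = 104
|TF|² = (-14−5)² + (-2−10)² = 361 + 144 = 505
|TG|² = (-14−1)² + (-2−(-13))² = 225 + 121 = 346
|TH|² = (-14−(-5))² + (-2−15)² = 81 + 289 = 370
The smallest is to A, so T lies in the Voronoi region of A.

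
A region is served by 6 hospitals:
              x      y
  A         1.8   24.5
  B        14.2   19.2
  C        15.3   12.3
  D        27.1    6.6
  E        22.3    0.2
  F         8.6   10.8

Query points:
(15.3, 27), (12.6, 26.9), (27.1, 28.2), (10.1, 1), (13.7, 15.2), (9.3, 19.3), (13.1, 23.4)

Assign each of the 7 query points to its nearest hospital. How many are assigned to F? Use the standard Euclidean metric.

(15.3, 27) — d² to each: A:188.5, B:62.05, C:216.09, D:555.4, E:767.24, F:307.33 → nearest is B
(12.6, 26.9) — d² to each: A:122.4, B:61.85, C:220.45, D:622.34, E:806.98, F:275.21 → nearest is B
(27.1, 28.2) — d² to each: A:653.78, B:247.41, C:392.05, D:466.56, E:807.04, F:645.01 → nearest is B
(10.1, 1) — d² to each: A:621.14, B:348.05, C:154.73, D:320.36, E:149.48, F:98.29 → nearest is F
(13.7, 15.2) — d² to each: A:228.1, B:16.25, C:10.97, D:253.52, E:298.96, F:45.37 → nearest is C
(9.3, 19.3) — d² to each: A:83.29, B:24.02, C:85, D:478.13, E:533.81, F:72.74 → nearest is B
(13.1, 23.4) — d² to each: A:128.9, B:18.85, C:128.05, D:478.24, E:622.88, F:179.01 → nearest is B
1 of the 7 points has F as nearest.

1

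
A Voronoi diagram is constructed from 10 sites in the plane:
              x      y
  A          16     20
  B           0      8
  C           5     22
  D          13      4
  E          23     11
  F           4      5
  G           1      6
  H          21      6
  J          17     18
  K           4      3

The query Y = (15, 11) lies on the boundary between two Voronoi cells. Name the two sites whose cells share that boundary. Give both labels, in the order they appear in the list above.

D and J

Squared distances from Y to each site:
|YA|² = 1 + 81 = 82
|YB|² = 225 + 9 = 234
|YC|² = 100 + 121 = 221
|YD|² = 4 + 49 = 53
|YE|² = 64 + 0 = 64
|YF|² = 121 + 36 = 157
|YG|² = 196 + 25 = 221
|YH|² = 36 + 25 = 61
|YJ|² = 4 + 49 = 53
|YK|² = 121 + 64 = 185
Y is equidistant from D and J (both at squared distance 53), and every other site is strictly farther — so Y lies on the D–J Voronoi edge.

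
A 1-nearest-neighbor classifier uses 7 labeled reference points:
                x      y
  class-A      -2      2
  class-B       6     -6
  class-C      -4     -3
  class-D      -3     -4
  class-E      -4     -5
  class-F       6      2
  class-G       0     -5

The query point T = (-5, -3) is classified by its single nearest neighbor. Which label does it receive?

class-C

Squared Euclidean distances:
d²(T, class-A) = (-5−(-2))² + (-3−2)² = 9 + 25 = 34
d²(T, class-B) = (-5−6)² + (-3−(-6))² = 121 + 9 = 130
d²(T, class-C) = (-5−(-4))² + (-3−(-3))² = 1 + 0 = 1
d²(T, class-D) = (-5−(-3))² + (-3−(-4))² = 4 + 1 = 5
d²(T, class-E) = (-5−(-4))² + (-3−(-5))² = 1 + 4 = 5
d²(T, class-F) = (-5−6)² + (-3−2)² = 121 + 25 = 146
d²(T, class-G) = (-5−0)² + (-3−(-5))² = 25 + 4 = 29
class-C is nearest.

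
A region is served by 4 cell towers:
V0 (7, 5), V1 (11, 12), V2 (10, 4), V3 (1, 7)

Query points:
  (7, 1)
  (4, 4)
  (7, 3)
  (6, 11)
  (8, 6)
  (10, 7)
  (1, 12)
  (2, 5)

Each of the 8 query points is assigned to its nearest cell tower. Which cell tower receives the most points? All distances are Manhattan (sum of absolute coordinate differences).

V0

(7, 1) — d to each: V0:4, V1:15, V2:6, V3:12 → nearest is V0
(4, 4) — d to each: V0:4, V1:15, V2:6, V3:6 → nearest is V0
(7, 3) — d to each: V0:2, V1:13, V2:4, V3:10 → nearest is V0
(6, 11) — d to each: V0:7, V1:6, V2:11, V3:9 → nearest is V1
(8, 6) — d to each: V0:2, V1:9, V2:4, V3:8 → nearest is V0
(10, 7) — d to each: V0:5, V1:6, V2:3, V3:9 → nearest is V2
(1, 12) — d to each: V0:13, V1:10, V2:17, V3:5 → nearest is V3
(2, 5) — d to each: V0:5, V1:16, V2:9, V3:3 → nearest is V3
Tally — V0:4, V1:1, V2:1, V3:2. V0 captures the most (4).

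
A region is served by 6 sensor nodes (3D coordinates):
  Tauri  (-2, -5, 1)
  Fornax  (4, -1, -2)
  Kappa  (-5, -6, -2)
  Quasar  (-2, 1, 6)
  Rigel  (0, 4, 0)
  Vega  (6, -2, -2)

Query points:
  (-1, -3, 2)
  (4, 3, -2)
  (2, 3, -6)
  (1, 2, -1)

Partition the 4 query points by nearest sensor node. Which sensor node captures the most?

(-1, -3, 2) — d² to each: Tauri:6, Fornax:45, Kappa:41, Quasar:33, Rigel:54, Vega:66 → nearest is Tauri
(4, 3, -2) — d² to each: Tauri:109, Fornax:16, Kappa:162, Quasar:104, Rigel:21, Vega:29 → nearest is Fornax
(2, 3, -6) — d² to each: Tauri:129, Fornax:36, Kappa:146, Quasar:164, Rigel:41, Vega:57 → nearest is Fornax
(1, 2, -1) — d² to each: Tauri:62, Fornax:19, Kappa:101, Quasar:59, Rigel:6, Vega:42 → nearest is Rigel
Tally — Tauri:1, Fornax:2, Rigel:1. Fornax captures the most (2).

Fornax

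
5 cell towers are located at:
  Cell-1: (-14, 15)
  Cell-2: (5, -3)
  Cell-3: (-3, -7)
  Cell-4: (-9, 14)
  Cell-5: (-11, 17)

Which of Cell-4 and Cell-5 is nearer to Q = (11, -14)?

Cell-4

Compare squared distances:
d²(Q, Cell-4) = (11−(-9))² + (-14−14)² = 400 + 784 = 1184
d²(Q, Cell-5) = (11−(-11))² + (-14−17)² = 484 + 961 = 1445
1184 < 1445, so Cell-4 is closer.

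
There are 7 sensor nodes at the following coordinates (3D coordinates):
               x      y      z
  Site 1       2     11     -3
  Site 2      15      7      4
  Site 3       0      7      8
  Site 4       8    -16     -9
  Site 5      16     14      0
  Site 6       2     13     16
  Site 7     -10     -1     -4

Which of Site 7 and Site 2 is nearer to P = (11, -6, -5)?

Compare squared distances:
d²(P, Site 7) = (11−(-10))² + (-6−(-1))² + (-5−(-4))² = 441 + 25 + 1 = 467
d²(P, Site 2) = (11−15)² + (-6−7)² + (-5−4)² = 16 + 169 + 81 = 266
467 > 266, so Site 2 is closer.

Site 2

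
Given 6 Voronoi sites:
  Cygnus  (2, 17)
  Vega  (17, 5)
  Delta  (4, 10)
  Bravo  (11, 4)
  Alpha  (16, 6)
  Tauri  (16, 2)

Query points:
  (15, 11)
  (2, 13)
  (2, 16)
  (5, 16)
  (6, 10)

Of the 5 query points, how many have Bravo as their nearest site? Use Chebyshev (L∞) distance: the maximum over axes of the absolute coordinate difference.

(15, 11) — d to each: Cygnus:13, Vega:6, Delta:11, Bravo:7, Alpha:5, Tauri:9 → nearest is Alpha
(2, 13) — d to each: Cygnus:4, Vega:15, Delta:3, Bravo:9, Alpha:14, Tauri:14 → nearest is Delta
(2, 16) — d to each: Cygnus:1, Vega:15, Delta:6, Bravo:12, Alpha:14, Tauri:14 → nearest is Cygnus
(5, 16) — d to each: Cygnus:3, Vega:12, Delta:6, Bravo:12, Alpha:11, Tauri:14 → nearest is Cygnus
(6, 10) — d to each: Cygnus:7, Vega:11, Delta:2, Bravo:6, Alpha:10, Tauri:10 → nearest is Delta
0 of the 5 points have Bravo as nearest.

0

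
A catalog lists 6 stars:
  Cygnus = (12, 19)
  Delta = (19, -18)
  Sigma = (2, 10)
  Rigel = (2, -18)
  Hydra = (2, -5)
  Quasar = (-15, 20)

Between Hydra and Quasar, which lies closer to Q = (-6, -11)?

Compare squared distances:
d²(Q, Hydra) = (-6−2)² + (-11−(-5))² = 64 + 36 = 100
d²(Q, Quasar) = (-6−(-15))² + (-11−20)² = 81 + 961 = 1042
100 < 1042, so Hydra is closer.

Hydra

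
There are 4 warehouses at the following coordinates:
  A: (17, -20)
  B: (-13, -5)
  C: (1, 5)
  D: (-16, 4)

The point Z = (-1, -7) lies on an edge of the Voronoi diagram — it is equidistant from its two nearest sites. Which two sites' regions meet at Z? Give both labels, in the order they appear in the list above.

Squared distances from Z to each site:
|ZA|² = (-1−17)² + (-7−(-20))² = 324 + 169 = 493
|ZB|² = (-1−(-13))² + (-7−(-5))² = 144 + 4 = 148
|ZC|² = (-1−1)² + (-7−5)² = 4 + 144 = 148
|ZD|² = (-1−(-16))² + (-7−4)² = 225 + 121 = 346
Z is equidistant from B and C (both at squared distance 148), and every other site is strictly farther — so Z lies on the B–C Voronoi edge.

B and C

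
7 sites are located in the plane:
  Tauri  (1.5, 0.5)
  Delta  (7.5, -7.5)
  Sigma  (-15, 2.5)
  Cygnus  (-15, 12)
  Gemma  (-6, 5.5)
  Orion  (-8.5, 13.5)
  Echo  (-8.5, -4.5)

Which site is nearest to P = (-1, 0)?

Tauri

Since √ is increasing, it suffices to compare squared distances:
d²(P, Tauri) = 6.25 + 0.25 = 6.5
d²(P, Delta) = 72.25 + 56.25 = 128.5
d²(P, Sigma) = 196 + 6.25 = 202.25
d²(P, Cygnus) = 196 + 144 = 340
d²(P, Gemma) = 25 + 30.25 = 55.25
d²(P, Orion) = 56.25 + 182.25 = 238.5
d²(P, Echo) = 56.25 + 20.25 = 76.5
The smallest is to Tauri, so P lies in the Voronoi region of Tauri.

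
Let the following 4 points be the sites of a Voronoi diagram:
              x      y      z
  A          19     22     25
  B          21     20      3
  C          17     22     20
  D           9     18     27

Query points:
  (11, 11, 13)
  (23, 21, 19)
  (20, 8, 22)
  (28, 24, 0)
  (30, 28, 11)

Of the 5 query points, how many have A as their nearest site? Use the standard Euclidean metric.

(11, 11, 13) — d² to each: A:329, B:281, C:206, D:249 → nearest is C
(23, 21, 19) — d² to each: A:53, B:261, C:38, D:269 → nearest is C
(20, 8, 22) — d² to each: A:206, B:506, C:209, D:246 → nearest is A
(28, 24, 0) — d² to each: A:710, B:74, C:525, D:1126 → nearest is B
(30, 28, 11) — d² to each: A:353, B:209, C:286, D:797 → nearest is B
1 of the 5 points has A as nearest.

1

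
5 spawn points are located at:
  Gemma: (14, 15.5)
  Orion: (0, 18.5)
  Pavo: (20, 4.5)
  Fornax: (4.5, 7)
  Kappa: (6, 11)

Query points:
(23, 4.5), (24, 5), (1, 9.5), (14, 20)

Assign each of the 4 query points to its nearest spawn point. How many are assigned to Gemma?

(23, 4.5) — d² to each: Gemma:202, Orion:725, Pavo:9, Fornax:348.5, Kappa:331.25 → nearest is Pavo
(24, 5) — d² to each: Gemma:210.25, Orion:758.25, Pavo:16.25, Fornax:384.25, Kappa:360 → nearest is Pavo
(1, 9.5) — d² to each: Gemma:205, Orion:82, Pavo:386, Fornax:18.5, Kappa:27.25 → nearest is Fornax
(14, 20) — d² to each: Gemma:20.25, Orion:198.25, Pavo:276.25, Fornax:259.25, Kappa:145 → nearest is Gemma
1 of the 4 points has Gemma as nearest.

1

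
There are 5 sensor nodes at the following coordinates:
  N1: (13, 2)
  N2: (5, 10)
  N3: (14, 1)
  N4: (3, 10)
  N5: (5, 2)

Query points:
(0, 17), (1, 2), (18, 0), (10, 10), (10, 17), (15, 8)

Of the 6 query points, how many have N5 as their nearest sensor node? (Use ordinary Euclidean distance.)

1

(0, 17) — d² to each: N1:394, N2:74, N3:452, N4:58, N5:250 → nearest is N4
(1, 2) — d² to each: N1:144, N2:80, N3:170, N4:68, N5:16 → nearest is N5
(18, 0) — d² to each: N1:29, N2:269, N3:17, N4:325, N5:173 → nearest is N3
(10, 10) — d² to each: N1:73, N2:25, N3:97, N4:49, N5:89 → nearest is N2
(10, 17) — d² to each: N1:234, N2:74, N3:272, N4:98, N5:250 → nearest is N2
(15, 8) — d² to each: N1:40, N2:104, N3:50, N4:148, N5:136 → nearest is N1
1 of the 6 points has N5 as nearest.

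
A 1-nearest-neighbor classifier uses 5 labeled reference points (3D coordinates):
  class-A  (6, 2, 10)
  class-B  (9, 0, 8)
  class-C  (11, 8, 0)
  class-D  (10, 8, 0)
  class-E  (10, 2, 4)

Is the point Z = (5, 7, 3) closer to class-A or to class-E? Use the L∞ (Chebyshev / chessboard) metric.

d(Z, class-A) = max(1, 5, 7) = 7
d(Z, class-E) = max(5, 5, 1) = 5
7 > 5, so class-E is closer.

class-E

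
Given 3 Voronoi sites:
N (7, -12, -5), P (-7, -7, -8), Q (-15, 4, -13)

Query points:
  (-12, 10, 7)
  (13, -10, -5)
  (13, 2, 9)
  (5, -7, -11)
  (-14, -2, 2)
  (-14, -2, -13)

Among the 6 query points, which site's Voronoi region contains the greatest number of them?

(-12, 10, 7) — d² to each: N:989, P:539, Q:445 → nearest is Q
(13, -10, -5) — d² to each: N:40, P:418, Q:1044 → nearest is N
(13, 2, 9) — d² to each: N:428, P:770, Q:1272 → nearest is N
(5, -7, -11) — d² to each: N:65, P:153, Q:525 → nearest is N
(-14, -2, 2) — d² to each: N:590, P:174, Q:262 → nearest is P
(-14, -2, -13) — d² to each: N:605, P:99, Q:37 → nearest is Q
Tally — N:3, P:1, Q:2. N captures the most (3).

N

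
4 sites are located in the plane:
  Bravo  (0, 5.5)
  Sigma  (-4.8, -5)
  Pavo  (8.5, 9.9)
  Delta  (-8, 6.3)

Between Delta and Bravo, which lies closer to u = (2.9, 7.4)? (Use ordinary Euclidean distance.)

Bravo

Compare squared distances:
d²(u, Delta) = (2.9−(-8))² + (7.4−6.3)² = 118.81 + 1.21 = 120.02
d²(u, Bravo) = (2.9−0)² + (7.4−5.5)² = 8.41 + 3.61 = 12.02
120.02 > 12.02, so Bravo is closer.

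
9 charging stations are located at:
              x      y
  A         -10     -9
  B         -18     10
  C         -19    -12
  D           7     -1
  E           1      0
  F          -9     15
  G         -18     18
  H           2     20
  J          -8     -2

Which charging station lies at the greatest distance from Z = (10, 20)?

Since √ is increasing, it suffices to compare squared distances:
|ZA|² = 400 + 841 = 1241
|ZB|² = 784 + 100 = 884
|ZC|² = 841 + 1024 = 1865
|ZD|² = 9 + 441 = 450
|ZE|² = 81 + 400 = 481
|ZF|² = 361 + 25 = 386
|ZG|² = 784 + 4 = 788
|ZH|² = 64 + 0 = 64
|ZJ|² = 324 + 484 = 808
The largest is to C.

C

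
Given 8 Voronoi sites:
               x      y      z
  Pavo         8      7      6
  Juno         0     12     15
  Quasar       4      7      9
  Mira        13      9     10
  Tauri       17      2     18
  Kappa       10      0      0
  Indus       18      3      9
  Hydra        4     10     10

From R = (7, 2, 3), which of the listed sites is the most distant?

Squared Euclidean distances:
d²(R, Pavo) = (7−8)² + (2−7)² + (3−6)² = 1 + 25 + 9 = 35
d²(R, Juno) = (7−0)² + (2−12)² + (3−15)² = 49 + 100 + 144 = 293
d²(R, Quasar) = (7−4)² + (2−7)² + (3−9)² = 9 + 25 + 36 = 70
d²(R, Mira) = (7−13)² + (2−9)² + (3−10)² = 36 + 49 + 49 = 134
d²(R, Tauri) = (7−17)² + (2−2)² + (3−18)² = 100 + 0 + 225 = 325
d²(R, Kappa) = (7−10)² + (2−0)² + (3−0)² = 9 + 4 + 9 = 22
d²(R, Indus) = (7−18)² + (2−3)² + (3−9)² = 121 + 1 + 36 = 158
d²(R, Hydra) = (7−4)² + (2−10)² + (3−10)² = 9 + 64 + 49 = 122
The largest is to Tauri.

Tauri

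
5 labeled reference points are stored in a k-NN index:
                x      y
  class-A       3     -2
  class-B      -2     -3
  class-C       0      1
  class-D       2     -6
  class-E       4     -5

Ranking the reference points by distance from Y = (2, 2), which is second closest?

class-A

Squared Euclidean distances:
d²(Y, class-A) = (2−3)² + (2−(-2))² = 1 + 16 = 17
d²(Y, class-B) = (2−(-2))² + (2−(-3))² = 16 + 25 = 41
d²(Y, class-C) = (2−0)² + (2−1)² = 4 + 1 = 5
d²(Y, class-D) = (2−2)² + (2−(-6))² = 0 + 64 = 64
d²(Y, class-E) = (2−4)² + (2−(-5))² = 4 + 49 = 53
Sorted ascending: class-C, class-A, class-B, … — the second-nearest is class-A.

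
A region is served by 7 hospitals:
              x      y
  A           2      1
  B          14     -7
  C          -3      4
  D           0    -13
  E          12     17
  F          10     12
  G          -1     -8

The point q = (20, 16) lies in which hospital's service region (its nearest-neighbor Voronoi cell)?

E

Squared Euclidean distances:
|qA|² = (20−2)² + (16−1)² = 324 + 225 = 549
|qB|² = (20−14)² + (16−(-7))² = 36 + 529 = 565
|qC|² = (20−(-3))² + (16−4)² = 529 + 144 = 673
|qD|² = (20−0)² + (16−(-13))² = 400 + 841 = 1241
|qE|² = (20−12)² + (16−17)² = 64 + 1 = 65
|qF|² = (20−10)² + (16−12)² = 100 + 16 = 116
|qG|² = (20−(-1))² + (16−(-8))² = 441 + 576 = 1017
The smallest is to E, so q lies in the Voronoi region of E.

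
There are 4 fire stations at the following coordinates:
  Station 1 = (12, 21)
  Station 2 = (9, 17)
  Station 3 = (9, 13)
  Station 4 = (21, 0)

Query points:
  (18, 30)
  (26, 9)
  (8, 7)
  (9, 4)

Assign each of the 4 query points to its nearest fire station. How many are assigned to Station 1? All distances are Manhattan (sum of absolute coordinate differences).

1

(18, 30) — d to each: Station 1:15, Station 2:22, Station 3:26, Station 4:33 → nearest is Station 1
(26, 9) — d to each: Station 1:26, Station 2:25, Station 3:21, Station 4:14 → nearest is Station 4
(8, 7) — d to each: Station 1:18, Station 2:11, Station 3:7, Station 4:20 → nearest is Station 3
(9, 4) — d to each: Station 1:20, Station 2:13, Station 3:9, Station 4:16 → nearest is Station 3
1 of the 4 points has Station 1 as nearest.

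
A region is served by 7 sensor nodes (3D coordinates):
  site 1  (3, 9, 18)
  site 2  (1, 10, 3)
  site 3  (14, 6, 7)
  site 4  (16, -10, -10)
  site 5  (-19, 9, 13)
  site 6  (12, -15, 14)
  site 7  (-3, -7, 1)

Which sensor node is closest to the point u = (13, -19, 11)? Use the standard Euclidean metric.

Since √ is increasing, it suffices to compare squared distances:
d²(u, site 1) = (13−3)² + (-19−9)² + (11−18)² = 100 + 784 + 49 = 933
d²(u, site 2) = (13−1)² + (-19−10)² + (11−3)² = 144 + 841 + 64 = 1049
d²(u, site 3) = (13−14)² + (-19−6)² + (11−7)² = 1 + 625 + 16 = 642
d²(u, site 4) = (13−16)² + (-19−(-10))² + (11−(-10))² = 9 + 81 + 441 = 531
d²(u, site 5) = (13−(-19))² + (-19−9)² + (11−13)² = 1024 + 784 + 4 = 1812
d²(u, site 6) = (13−12)² + (-19−(-15))² + (11−14)² = 1 + 16 + 9 = 26
d²(u, site 7) = (13−(-3))² + (-19−(-7))² + (11−1)² = 256 + 144 + 100 = 500
Minimum is at site 6.

site 6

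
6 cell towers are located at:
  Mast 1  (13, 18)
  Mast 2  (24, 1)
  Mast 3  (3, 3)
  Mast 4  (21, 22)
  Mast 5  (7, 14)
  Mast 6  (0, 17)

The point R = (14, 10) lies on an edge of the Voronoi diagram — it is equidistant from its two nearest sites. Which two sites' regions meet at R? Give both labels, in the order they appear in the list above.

Mast 1 and Mast 5

Squared distances from R to each site:
d²(R, Mast 1) = (14−13)² + (10−18)² = 1 + 64 = 65
d²(R, Mast 2) = (14−24)² + (10−1)² = 100 + 81 = 181
d²(R, Mast 3) = (14−3)² + (10−3)² = 121 + 49 = 170
d²(R, Mast 4) = (14−21)² + (10−22)² = 49 + 144 = 193
d²(R, Mast 5) = (14−7)² + (10−14)² = 49 + 16 = 65
d²(R, Mast 6) = (14−0)² + (10−17)² = 196 + 49 = 245
R is equidistant from Mast 1 and Mast 5 (both at squared distance 65), and every other site is strictly farther — so R lies on the Mast 1–Mast 5 Voronoi edge.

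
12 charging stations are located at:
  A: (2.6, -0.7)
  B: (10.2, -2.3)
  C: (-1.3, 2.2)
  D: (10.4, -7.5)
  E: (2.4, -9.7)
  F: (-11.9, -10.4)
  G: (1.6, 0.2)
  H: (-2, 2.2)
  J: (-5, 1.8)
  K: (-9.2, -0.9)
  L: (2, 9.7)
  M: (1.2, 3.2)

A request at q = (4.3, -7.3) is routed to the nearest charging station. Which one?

Since √ is increasing, it suffices to compare squared distances:
|qA|² = (4.3−2.6)² + (-7.3−(-0.7))² = 2.89 + 43.56 = 46.45
|qB|² = (4.3−10.2)² + (-7.3−(-2.3))² = 34.81 + 25 = 59.81
|qC|² = (4.3−(-1.3))² + (-7.3−2.2)² = 31.36 + 90.25 = 121.61
|qD|² = (4.3−10.4)² + (-7.3−(-7.5))² = 37.21 + 0.04 = 37.25
|qE|² = (4.3−2.4)² + (-7.3−(-9.7))² = 3.61 + 5.76 = 9.37
|qF|² = (4.3−(-11.9))² + (-7.3−(-10.4))² = 262.44 + 9.61 = 272.05
|qG|² = (4.3−1.6)² + (-7.3−0.2)² = 7.29 + 56.25 = 63.54
|qH|² = (4.3−(-2))² + (-7.3−2.2)² = 39.69 + 90.25 = 129.94
|qJ|² = (4.3−(-5))² + (-7.3−1.8)² = 86.49 + 82.81 = 169.3
|qK|² = (4.3−(-9.2))² + (-7.3−(-0.9))² = 182.25 + 40.96 = 223.21
|qL|² = (4.3−2)² + (-7.3−9.7)² = 5.29 + 289 = 294.29
|qM|² = (4.3−1.2)² + (-7.3−3.2)² = 9.61 + 110.25 = 119.86
E is nearest.

E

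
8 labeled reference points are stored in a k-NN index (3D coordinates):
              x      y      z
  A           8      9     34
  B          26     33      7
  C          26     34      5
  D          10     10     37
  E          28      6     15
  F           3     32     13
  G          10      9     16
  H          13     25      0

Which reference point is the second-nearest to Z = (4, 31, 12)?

H

Since √ is increasing, it suffices to compare squared distances:
|ZA|² = (4−8)² + (31−9)² + (12−34)² = 16 + 484 + 484 = 984
|ZB|² = (4−26)² + (31−33)² + (12−7)² = 484 + 4 + 25 = 513
|ZC|² = (4−26)² + (31−34)² + (12−5)² = 484 + 9 + 49 = 542
|ZD|² = (4−10)² + (31−10)² + (12−37)² = 36 + 441 + 625 = 1102
|ZE|² = (4−28)² + (31−6)² + (12−15)² = 576 + 625 + 9 = 1210
|ZF|² = (4−3)² + (31−32)² + (12−13)² = 1 + 1 + 1 = 3
|ZG|² = (4−10)² + (31−9)² + (12−16)² = 36 + 484 + 16 = 536
|ZH|² = (4−13)² + (31−25)² + (12−0)² = 81 + 36 + 144 = 261
Sorted ascending: F, H, B, … — the second-nearest is H.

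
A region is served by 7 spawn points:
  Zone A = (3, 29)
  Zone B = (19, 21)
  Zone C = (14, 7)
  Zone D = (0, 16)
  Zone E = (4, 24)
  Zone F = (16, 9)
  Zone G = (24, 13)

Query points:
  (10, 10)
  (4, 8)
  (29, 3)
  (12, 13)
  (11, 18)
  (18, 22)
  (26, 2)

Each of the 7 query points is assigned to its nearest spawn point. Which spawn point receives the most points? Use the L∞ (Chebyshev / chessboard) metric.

(10, 10) — d to each: Zone A:19, Zone B:11, Zone C:4, Zone D:10, Zone E:14, Zone F:6, Zone G:14 → nearest is Zone C
(4, 8) — d to each: Zone A:21, Zone B:15, Zone C:10, Zone D:8, Zone E:16, Zone F:12, Zone G:20 → nearest is Zone D
(29, 3) — d to each: Zone A:26, Zone B:18, Zone C:15, Zone D:29, Zone E:25, Zone F:13, Zone G:10 → nearest is Zone G
(12, 13) — d to each: Zone A:16, Zone B:8, Zone C:6, Zone D:12, Zone E:11, Zone F:4, Zone G:12 → nearest is Zone F
(11, 18) — d to each: Zone A:11, Zone B:8, Zone C:11, Zone D:11, Zone E:7, Zone F:9, Zone G:13 → nearest is Zone E
(18, 22) — d to each: Zone A:15, Zone B:1, Zone C:15, Zone D:18, Zone E:14, Zone F:13, Zone G:9 → nearest is Zone B
(26, 2) — d to each: Zone A:27, Zone B:19, Zone C:12, Zone D:26, Zone E:22, Zone F:10, Zone G:11 → nearest is Zone F
Tally — Zone B:1, Zone C:1, Zone D:1, Zone E:1, Zone F:2, Zone G:1. Zone F captures the most (2).

Zone F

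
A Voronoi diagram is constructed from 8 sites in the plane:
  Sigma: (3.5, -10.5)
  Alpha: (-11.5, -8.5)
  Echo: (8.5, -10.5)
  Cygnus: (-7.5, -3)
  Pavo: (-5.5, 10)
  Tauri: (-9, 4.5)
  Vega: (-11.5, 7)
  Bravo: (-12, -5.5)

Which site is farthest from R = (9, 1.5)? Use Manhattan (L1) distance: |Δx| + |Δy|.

d(R, Sigma) = 5.5 + 12 = 17.5
d(R, Alpha) = 20.5 + 10 = 30.5
d(R, Echo) = 0.5 + 12 = 12.5
d(R, Cygnus) = 16.5 + 4.5 = 21
d(R, Pavo) = 14.5 + 8.5 = 23
d(R, Tauri) = 18 + 3 = 21
d(R, Vega) = 20.5 + 5.5 = 26
d(R, Bravo) = 21 + 7 = 28
The largest is to Alpha.

Alpha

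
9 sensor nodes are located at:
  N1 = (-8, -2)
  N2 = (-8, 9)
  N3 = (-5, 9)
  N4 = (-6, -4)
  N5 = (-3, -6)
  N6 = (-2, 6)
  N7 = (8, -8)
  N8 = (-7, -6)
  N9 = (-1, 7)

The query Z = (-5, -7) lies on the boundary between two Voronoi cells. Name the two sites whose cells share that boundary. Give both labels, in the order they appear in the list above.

Squared distances from Z to each site:
|ZN1|² = 9 + 25 = 34
|ZN2|² = 9 + 256 = 265
|ZN3|² = 0 + 256 = 256
|ZN4|² = 1 + 9 = 10
|ZN5|² = 4 + 1 = 5
|ZN6|² = 9 + 169 = 178
|ZN7|² = 169 + 1 = 170
|ZN8|² = 4 + 1 = 5
|ZN9|² = 16 + 196 = 212
Z is equidistant from N5 and N8 (both at squared distance 5), and every other site is strictly farther — so Z lies on the N5–N8 Voronoi edge.

N5 and N8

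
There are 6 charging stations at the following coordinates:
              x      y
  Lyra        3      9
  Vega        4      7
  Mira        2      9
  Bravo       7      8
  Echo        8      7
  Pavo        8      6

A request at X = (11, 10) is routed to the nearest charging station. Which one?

Echo

Compare squared distances (the ordering matches that of the actual distances):
d²(X, Lyra) = (11−3)² + (10−9)² = 64 + 1 = 65
d²(X, Vega) = (11−4)² + (10−7)² = 49 + 9 = 58
d²(X, Mira) = (11−2)² + (10−9)² = 81 + 1 = 82
d²(X, Bravo) = (11−7)² + (10−8)² = 16 + 4 = 20
d²(X, Echo) = (11−8)² + (10−7)² = 9 + 9 = 18
d²(X, Pavo) = (11−8)² + (10−6)² = 9 + 16 = 25
The smallest is to Echo, so X lies in the Voronoi region of Echo.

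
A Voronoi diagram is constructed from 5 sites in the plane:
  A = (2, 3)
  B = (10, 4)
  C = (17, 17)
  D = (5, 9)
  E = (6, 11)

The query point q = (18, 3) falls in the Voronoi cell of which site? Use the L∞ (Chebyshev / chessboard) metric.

d(q,A) = max(16, 0) = 16
d(q,B) = max(8, 1) = 8
d(q,C) = max(1, 14) = 14
d(q,D) = max(13, 6) = 13
d(q,E) = max(12, 8) = 12
The smallest is to B, so q lies in the Voronoi region of B.

B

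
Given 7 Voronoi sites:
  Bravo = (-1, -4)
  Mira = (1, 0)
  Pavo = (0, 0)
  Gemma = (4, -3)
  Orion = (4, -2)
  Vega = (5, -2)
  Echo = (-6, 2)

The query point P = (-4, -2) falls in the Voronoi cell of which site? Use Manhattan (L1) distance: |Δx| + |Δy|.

d(P, Bravo) = |-4−(-1)| + |-2−(-4)| = 3 + 2 = 5
d(P, Mira) = |-4−1| + |-2−0| = 5 + 2 = 7
d(P, Pavo) = |-4−0| + |-2−0| = 4 + 2 = 6
d(P, Gemma) = |-4−4| + |-2−(-3)| = 8 + 1 = 9
d(P, Orion) = |-4−4| + |-2−(-2)| = 8 + 0 = 8
d(P, Vega) = |-4−5| + |-2−(-2)| = 9 + 0 = 9
d(P, Echo) = |-4−(-6)| + |-2−2| = 2 + 4 = 6
Minimum is at Bravo.

Bravo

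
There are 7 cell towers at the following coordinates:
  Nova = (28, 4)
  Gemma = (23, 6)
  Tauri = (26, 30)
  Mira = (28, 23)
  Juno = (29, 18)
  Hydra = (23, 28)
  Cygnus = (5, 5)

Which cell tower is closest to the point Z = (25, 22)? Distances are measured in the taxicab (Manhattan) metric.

d(Z, Nova) = |25−28| + |22−4| = 3 + 18 = 21
d(Z, Gemma) = |25−23| + |22−6| = 2 + 16 = 18
d(Z, Tauri) = |25−26| + |22−30| = 1 + 8 = 9
d(Z, Mira) = |25−28| + |22−23| = 3 + 1 = 4
d(Z, Juno) = |25−29| + |22−18| = 4 + 4 = 8
d(Z, Hydra) = |25−23| + |22−28| = 2 + 6 = 8
d(Z, Cygnus) = |25−5| + |22−5| = 20 + 17 = 37
Minimum is at Mira.

Mira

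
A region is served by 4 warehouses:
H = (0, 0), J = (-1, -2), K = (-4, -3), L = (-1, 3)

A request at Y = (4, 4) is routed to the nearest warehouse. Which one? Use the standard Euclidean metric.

Squared Euclidean distances:
|YH|² = (4−0)² + (4−0)² = 16 + 16 = 32
|YJ|² = (4−(-1))² + (4−(-2))² = 25 + 36 = 61
|YK|² = (4−(-4))² + (4−(-3))² = 64 + 49 = 113
|YL|² = (4−(-1))² + (4−3)² = 25 + 1 = 26
Minimum is at L.

L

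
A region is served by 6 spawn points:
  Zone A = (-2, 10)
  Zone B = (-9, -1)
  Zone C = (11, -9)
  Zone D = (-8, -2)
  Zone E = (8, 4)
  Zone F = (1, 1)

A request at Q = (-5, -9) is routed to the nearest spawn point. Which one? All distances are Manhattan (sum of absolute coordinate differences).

d(Q, Zone A) = 3 + 19 = 22
d(Q, Zone B) = 4 + 8 = 12
d(Q, Zone C) = 16 + 0 = 16
d(Q, Zone D) = 3 + 7 = 10
d(Q, Zone E) = 13 + 13 = 26
d(Q, Zone F) = 6 + 10 = 16
The smallest is to Zone D, so Q lies in the Voronoi region of Zone D.

Zone D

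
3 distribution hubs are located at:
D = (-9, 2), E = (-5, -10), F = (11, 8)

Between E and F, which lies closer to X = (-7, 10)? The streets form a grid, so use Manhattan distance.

F

d(X,E) = |-7−(-5)| + |10−(-10)| = 2 + 20 = 22
d(X,F) = |-7−11| + |10−8| = 18 + 2 = 20
22 > 20, so F is closer.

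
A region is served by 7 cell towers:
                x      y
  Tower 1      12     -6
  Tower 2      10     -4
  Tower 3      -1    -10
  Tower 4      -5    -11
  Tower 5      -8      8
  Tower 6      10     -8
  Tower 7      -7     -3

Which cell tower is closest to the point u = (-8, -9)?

Tower 4

Since √ is increasing, it suffices to compare squared distances:
d²(u, Tower 1) = (-8−12)² + (-9−(-6))² = 400 + 9 = 409
d²(u, Tower 2) = (-8−10)² + (-9−(-4))² = 324 + 25 = 349
d²(u, Tower 3) = (-8−(-1))² + (-9−(-10))² = 49 + 1 = 50
d²(u, Tower 4) = (-8−(-5))² + (-9−(-11))² = 9 + 4 = 13
d²(u, Tower 5) = (-8−(-8))² + (-9−8)² = 0 + 289 = 289
d²(u, Tower 6) = (-8−10)² + (-9−(-8))² = 324 + 1 = 325
d²(u, Tower 7) = (-8−(-7))² + (-9−(-3))² = 1 + 36 = 37
The smallest is to Tower 4, so u lies in the Voronoi region of Tower 4.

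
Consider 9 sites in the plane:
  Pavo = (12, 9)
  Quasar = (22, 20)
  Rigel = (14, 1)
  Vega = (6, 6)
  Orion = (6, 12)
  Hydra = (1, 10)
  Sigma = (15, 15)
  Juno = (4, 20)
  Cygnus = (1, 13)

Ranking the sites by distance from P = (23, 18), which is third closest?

Pavo

Since √ is increasing, it suffices to compare squared distances:
d²(P, Pavo) = (23−12)² + (18−9)² = 121 + 81 = 202
d²(P, Quasar) = (23−22)² + (18−20)² = 1 + 4 = 5
d²(P, Rigel) = (23−14)² + (18−1)² = 81 + 289 = 370
d²(P, Vega) = (23−6)² + (18−6)² = 289 + 144 = 433
d²(P, Orion) = (23−6)² + (18−12)² = 289 + 36 = 325
d²(P, Hydra) = (23−1)² + (18−10)² = 484 + 64 = 548
d²(P, Sigma) = (23−15)² + (18−15)² = 64 + 9 = 73
d²(P, Juno) = (23−4)² + (18−20)² = 361 + 4 = 365
d²(P, Cygnus) = (23−1)² + (18−13)² = 484 + 25 = 509
Sorted ascending: Quasar, Sigma, Pavo, Orion, … — the third-nearest is Pavo.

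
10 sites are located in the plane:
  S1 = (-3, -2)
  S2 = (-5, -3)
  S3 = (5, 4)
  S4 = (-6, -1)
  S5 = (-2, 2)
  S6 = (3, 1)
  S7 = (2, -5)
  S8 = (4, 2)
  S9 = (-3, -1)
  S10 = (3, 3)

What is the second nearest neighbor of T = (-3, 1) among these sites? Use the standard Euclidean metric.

S9

Squared Euclidean distances:
|TS1|² = (-3−(-3))² + (1−(-2))² = 0 + 9 = 9
|TS2|² = (-3−(-5))² + (1−(-3))² = 4 + 16 = 20
|TS3|² = (-3−5)² + (1−4)² = 64 + 9 = 73
|TS4|² = (-3−(-6))² + (1−(-1))² = 9 + 4 = 13
|TS5|² = (-3−(-2))² + (1−2)² = 1 + 1 = 2
|TS6|² = (-3−3)² + (1−1)² = 36 + 0 = 36
|TS7|² = (-3−2)² + (1−(-5))² = 25 + 36 = 61
|TS8|² = (-3−4)² + (1−2)² = 49 + 1 = 50
|TS9|² = (-3−(-3))² + (1−(-1))² = 0 + 4 = 4
d²(T, S10) = (-3−3)² + (1−3)² = 36 + 4 = 40
Sorted ascending: S5, S9, S1, … — the second-nearest is S9.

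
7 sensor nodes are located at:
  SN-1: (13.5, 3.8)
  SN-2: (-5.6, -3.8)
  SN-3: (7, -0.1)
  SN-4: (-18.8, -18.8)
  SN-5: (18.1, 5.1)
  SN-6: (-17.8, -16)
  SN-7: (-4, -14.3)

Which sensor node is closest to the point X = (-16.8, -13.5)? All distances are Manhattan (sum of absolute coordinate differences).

SN-6

d(X, SN-1) = |-16.8−13.5| + |-13.5−3.8| = 30.3 + 17.3 = 47.6
d(X, SN-2) = |-16.8−(-5.6)| + |-13.5−(-3.8)| = 11.2 + 9.7 = 20.9
d(X, SN-3) = |-16.8−7| + |-13.5−(-0.1)| = 23.8 + 13.4 = 37.2
d(X, SN-4) = |-16.8−(-18.8)| + |-13.5−(-18.8)| = 2 + 5.3 = 7.3
d(X, SN-5) = |-16.8−18.1| + |-13.5−5.1| = 34.9 + 18.6 = 53.5
d(X, SN-6) = |-16.8−(-17.8)| + |-13.5−(-16)| = 1 + 2.5 = 3.5
d(X, SN-7) = |-16.8−(-4)| + |-13.5−(-14.3)| = 12.8 + 0.8 = 13.6
The smallest is to SN-6, so X lies in the Voronoi region of SN-6.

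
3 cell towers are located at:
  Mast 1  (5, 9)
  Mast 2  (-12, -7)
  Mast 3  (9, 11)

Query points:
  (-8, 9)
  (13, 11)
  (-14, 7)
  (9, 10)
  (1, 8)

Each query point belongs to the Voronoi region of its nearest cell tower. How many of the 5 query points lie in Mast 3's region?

2

(-8, 9) — d² to each: Mast 1:169, Mast 2:272, Mast 3:293 → nearest is Mast 1
(13, 11) — d² to each: Mast 1:68, Mast 2:949, Mast 3:16 → nearest is Mast 3
(-14, 7) — d² to each: Mast 1:365, Mast 2:200, Mast 3:545 → nearest is Mast 2
(9, 10) — d² to each: Mast 1:17, Mast 2:730, Mast 3:1 → nearest is Mast 3
(1, 8) — d² to each: Mast 1:17, Mast 2:394, Mast 3:73 → nearest is Mast 1
2 of the 5 points have Mast 3 as nearest.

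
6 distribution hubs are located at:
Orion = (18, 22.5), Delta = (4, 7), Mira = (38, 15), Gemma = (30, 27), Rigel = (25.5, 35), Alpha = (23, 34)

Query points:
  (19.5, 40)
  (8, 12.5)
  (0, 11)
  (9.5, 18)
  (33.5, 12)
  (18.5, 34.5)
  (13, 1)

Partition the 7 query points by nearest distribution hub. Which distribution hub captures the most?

(19.5, 40) — d² to each: Orion:308.5, Delta:1329.25, Mira:967.25, Gemma:279.25, Rigel:61, Alpha:48.25 → nearest is Alpha
(8, 12.5) — d² to each: Orion:200, Delta:46.25, Mira:906.25, Gemma:694.25, Rigel:812.5, Alpha:687.25 → nearest is Delta
(0, 11) — d² to each: Orion:456.25, Delta:32, Mira:1460, Gemma:1156, Rigel:1226.25, Alpha:1058 → nearest is Delta
(9.5, 18) — d² to each: Orion:92.5, Delta:151.25, Mira:821.25, Gemma:501.25, Rigel:545, Alpha:438.25 → nearest is Orion
(33.5, 12) — d² to each: Orion:350.5, Delta:895.25, Mira:29.25, Gemma:237.25, Rigel:593, Alpha:594.25 → nearest is Mira
(18.5, 34.5) — d² to each: Orion:144.25, Delta:966.5, Mira:760.5, Gemma:188.5, Rigel:49.25, Alpha:20.5 → nearest is Alpha
(13, 1) — d² to each: Orion:487.25, Delta:117, Mira:821, Gemma:965, Rigel:1312.25, Alpha:1189 → nearest is Delta
Tally — Orion:1, Delta:3, Mira:1, Alpha:2. Delta captures the most (3).

Delta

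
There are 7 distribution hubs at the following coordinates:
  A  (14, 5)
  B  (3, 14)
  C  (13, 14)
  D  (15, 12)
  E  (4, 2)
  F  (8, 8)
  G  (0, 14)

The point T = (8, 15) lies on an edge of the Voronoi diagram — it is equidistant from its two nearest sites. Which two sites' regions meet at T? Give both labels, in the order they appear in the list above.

Squared distances from T to each site:
|TA|² = (8−14)² + (15−5)² = 36 + 100 = 136
|TB|² = (8−3)² + (15−14)² = 25 + 1 = 26
|TC|² = (8−13)² + (15−14)² = 25 + 1 = 26
|TD|² = (8−15)² + (15−12)² = 49 + 9 = 58
|TE|² = (8−4)² + (15−2)² = 16 + 169 = 185
|TF|² = (8−8)² + (15−8)² = 0 + 49 = 49
|TG|² = (8−0)² + (15−14)² = 64 + 1 = 65
T is equidistant from B and C (both at squared distance 26), and every other site is strictly farther — so T lies on the B–C Voronoi edge.

B and C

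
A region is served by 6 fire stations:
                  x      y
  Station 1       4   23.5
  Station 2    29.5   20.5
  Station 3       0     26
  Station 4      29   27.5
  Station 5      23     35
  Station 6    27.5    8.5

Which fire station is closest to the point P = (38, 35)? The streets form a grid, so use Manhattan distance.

Station 5

d(P, Station 1) = |38−4| + |35−23.5| = 34 + 11.5 = 45.5
d(P, Station 2) = |38−29.5| + |35−20.5| = 8.5 + 14.5 = 23
d(P, Station 3) = |38−0| + |35−26| = 38 + 9 = 47
d(P, Station 4) = |38−29| + |35−27.5| = 9 + 7.5 = 16.5
d(P, Station 5) = |38−23| + |35−35| = 15 + 0 = 15
d(P, Station 6) = |38−27.5| + |35−8.5| = 10.5 + 26.5 = 37
The smallest is to Station 5, so P lies in the Voronoi region of Station 5.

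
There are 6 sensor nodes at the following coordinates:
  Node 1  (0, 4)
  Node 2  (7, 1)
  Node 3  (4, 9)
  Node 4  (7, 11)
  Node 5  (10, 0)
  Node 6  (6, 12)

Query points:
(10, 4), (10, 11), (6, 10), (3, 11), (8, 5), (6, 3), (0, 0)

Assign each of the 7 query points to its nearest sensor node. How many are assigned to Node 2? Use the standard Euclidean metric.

2

(10, 4) — d² to each: Node 1:100, Node 2:18, Node 3:61, Node 4:58, Node 5:16, Node 6:80 → nearest is Node 5
(10, 11) — d² to each: Node 1:149, Node 2:109, Node 3:40, Node 4:9, Node 5:121, Node 6:17 → nearest is Node 4
(6, 10) — d² to each: Node 1:72, Node 2:82, Node 3:5, Node 4:2, Node 5:116, Node 6:4 → nearest is Node 4
(3, 11) — d² to each: Node 1:58, Node 2:116, Node 3:5, Node 4:16, Node 5:170, Node 6:10 → nearest is Node 3
(8, 5) — d² to each: Node 1:65, Node 2:17, Node 3:32, Node 4:37, Node 5:29, Node 6:53 → nearest is Node 2
(6, 3) — d² to each: Node 1:37, Node 2:5, Node 3:40, Node 4:65, Node 5:25, Node 6:81 → nearest is Node 2
(0, 0) — d² to each: Node 1:16, Node 2:50, Node 3:97, Node 4:170, Node 5:100, Node 6:180 → nearest is Node 1
2 of the 7 points have Node 2 as nearest.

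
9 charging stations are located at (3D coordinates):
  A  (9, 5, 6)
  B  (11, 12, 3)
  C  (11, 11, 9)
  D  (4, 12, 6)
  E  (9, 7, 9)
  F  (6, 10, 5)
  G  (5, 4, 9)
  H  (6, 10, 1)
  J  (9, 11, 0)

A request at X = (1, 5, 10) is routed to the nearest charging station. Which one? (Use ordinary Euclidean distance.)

G

Since √ is increasing, it suffices to compare squared distances:
|XA|² = 64 + 0 + 16 = 80
|XB|² = 100 + 49 + 49 = 198
|XC|² = 100 + 36 + 1 = 137
|XD|² = 9 + 49 + 16 = 74
|XE|² = 64 + 4 + 1 = 69
|XF|² = 25 + 25 + 25 = 75
|XG|² = 16 + 1 + 1 = 18
|XH|² = 25 + 25 + 81 = 131
|XJ|² = 64 + 36 + 100 = 200
Minimum is at G.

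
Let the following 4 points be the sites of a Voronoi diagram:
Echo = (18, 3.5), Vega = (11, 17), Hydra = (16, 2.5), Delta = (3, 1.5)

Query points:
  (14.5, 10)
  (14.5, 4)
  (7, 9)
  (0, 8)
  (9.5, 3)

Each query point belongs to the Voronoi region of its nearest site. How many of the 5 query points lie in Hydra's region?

2

(14.5, 10) — d² to each: Echo:54.5, Vega:61.25, Hydra:58.5, Delta:204.5 → nearest is Echo
(14.5, 4) — d² to each: Echo:12.5, Vega:181.25, Hydra:4.5, Delta:138.5 → nearest is Hydra
(7, 9) — d² to each: Echo:151.25, Vega:80, Hydra:123.25, Delta:72.25 → nearest is Delta
(0, 8) — d² to each: Echo:344.25, Vega:202, Hydra:286.25, Delta:51.25 → nearest is Delta
(9.5, 3) — d² to each: Echo:72.5, Vega:198.25, Hydra:42.5, Delta:44.5 → nearest is Hydra
2 of the 5 points have Hydra as nearest.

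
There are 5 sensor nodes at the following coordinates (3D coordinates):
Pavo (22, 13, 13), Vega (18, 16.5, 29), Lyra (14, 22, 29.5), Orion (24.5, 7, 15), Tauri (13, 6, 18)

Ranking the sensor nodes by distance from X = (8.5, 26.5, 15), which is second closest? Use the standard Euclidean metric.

Pavo

Since √ is increasing, it suffices to compare squared distances:
d²(X, Pavo) = (8.5−22)² + (26.5−13)² + (15−13)² = 182.25 + 182.25 + 4 = 368.5
d²(X, Vega) = (8.5−18)² + (26.5−16.5)² + (15−29)² = 90.25 + 100 + 196 = 386.25
d²(X, Lyra) = (8.5−14)² + (26.5−22)² + (15−29.5)² = 30.25 + 20.25 + 210.25 = 260.75
d²(X, Orion) = (8.5−24.5)² + (26.5−7)² + (15−15)² = 256 + 380.25 + 0 = 636.25
d²(X, Tauri) = (8.5−13)² + (26.5−6)² + (15−18)² = 20.25 + 420.25 + 9 = 449.5
Sorted ascending: Lyra, Pavo, Vega, … — the second-nearest is Pavo.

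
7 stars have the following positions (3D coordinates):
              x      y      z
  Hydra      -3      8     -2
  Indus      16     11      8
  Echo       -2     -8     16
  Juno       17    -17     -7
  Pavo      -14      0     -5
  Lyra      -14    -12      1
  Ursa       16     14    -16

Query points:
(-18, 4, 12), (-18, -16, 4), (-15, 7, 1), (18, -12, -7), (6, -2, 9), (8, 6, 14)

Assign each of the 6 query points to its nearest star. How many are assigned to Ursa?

(-18, 4, 12) — d² to each: Hydra:437, Indus:1221, Echo:416, Juno:2027, Pavo:321, Lyra:393, Ursa:2040 → nearest is Pavo
(-18, -16, 4) — d² to each: Hydra:837, Indus:1901, Echo:464, Juno:1347, Pavo:353, Lyra:41, Ursa:2456 → nearest is Lyra
(-15, 7, 1) — d² to each: Hydra:154, Indus:1026, Echo:619, Juno:1664, Pavo:86, Lyra:362, Ursa:1299 → nearest is Pavo
(18, -12, -7) — d² to each: Hydra:866, Indus:758, Echo:945, Juno:26, Pavo:1172, Lyra:1088, Ursa:761 → nearest is Juno
(6, -2, 9) — d² to each: Hydra:302, Indus:270, Echo:149, Juno:602, Pavo:600, Lyra:564, Ursa:981 → nearest is Echo
(8, 6, 14) — d² to each: Hydra:381, Indus:125, Echo:300, Juno:1051, Pavo:881, Lyra:977, Ursa:1028 → nearest is Indus
0 of the 6 points have Ursa as nearest.

0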